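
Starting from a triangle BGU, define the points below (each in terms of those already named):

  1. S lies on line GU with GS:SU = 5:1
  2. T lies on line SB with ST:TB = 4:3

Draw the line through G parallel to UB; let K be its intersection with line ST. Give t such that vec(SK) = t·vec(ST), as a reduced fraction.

Assign B = (0, 0), G = (1, 0), U = (0, 1) — the answer is frame-independent, so this choice is without loss of generality.
1. S lies on line GU with GS:SU = 5:1 ⇒ S = (1/6, 5/6)
2. T lies on line SB with ST:TB = 4:3 ⇒ T = (1/14, 5/14)
through G parallel to UB: direction (0, -1); meets ST at K = (1, 5)
K = S + t·(T−S) with t = -35/4

t = -35/4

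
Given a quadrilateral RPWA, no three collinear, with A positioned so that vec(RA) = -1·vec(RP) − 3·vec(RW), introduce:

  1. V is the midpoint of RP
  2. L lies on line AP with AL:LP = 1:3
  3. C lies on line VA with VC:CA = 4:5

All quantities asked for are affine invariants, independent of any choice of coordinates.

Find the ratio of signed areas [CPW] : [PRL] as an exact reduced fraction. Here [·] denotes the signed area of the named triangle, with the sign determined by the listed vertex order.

[CPW]:[PRL] = 10/9

Assign R = (0, 0), P = (1, 0), W = (0, 1), A = (-1, -3) — the answer is frame-independent, so this choice is without loss of generality.
1. V is the midpoint of RP ⇒ V = (1/2, 0)
2. L lies on line AP with AL:LP = 1:3 ⇒ L = (-1/2, -9/4)
3. C lies on line VA with VC:CA = 4:5 ⇒ C = (-1/6, -4/3)
2·[CPW] = 5/2, 2·[PRL] = 9/4
[CPW]:[PRL] = 5/2:9/4 = 10/9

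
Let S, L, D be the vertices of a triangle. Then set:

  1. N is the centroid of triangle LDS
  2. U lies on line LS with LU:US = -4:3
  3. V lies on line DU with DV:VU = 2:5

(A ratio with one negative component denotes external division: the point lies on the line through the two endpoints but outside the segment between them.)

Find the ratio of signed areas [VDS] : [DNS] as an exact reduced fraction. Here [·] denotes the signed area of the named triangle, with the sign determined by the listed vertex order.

Assign S = (0, 0), L = (1, 0), D = (0, 1) — the answer is frame-independent, so this choice is without loss of generality.
1. N is the centroid of triangle LDS ⇒ N = (1/3, 1/3)
2. U lies on line LS with LU:US = -4:3 ⇒ U = (-3, 0)
3. V lies on line DU with DV:VU = 2:5 ⇒ V = (-6/7, 5/7)
2·[VDS] = -6/7, 2·[DNS] = -1/3
[VDS]:[DNS] = -6/7:-1/3 = 18/7

[VDS]:[DNS] = 18/7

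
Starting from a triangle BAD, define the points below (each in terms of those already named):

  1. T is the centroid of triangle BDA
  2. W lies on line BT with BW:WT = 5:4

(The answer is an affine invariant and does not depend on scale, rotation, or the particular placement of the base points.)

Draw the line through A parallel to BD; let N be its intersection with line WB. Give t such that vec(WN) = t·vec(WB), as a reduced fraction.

Assign B = (0, 0), A = (1, 0), D = (0, 1) — the answer is frame-independent, so this choice is without loss of generality.
1. T is the centroid of triangle BDA ⇒ T = (1/3, 1/3)
2. W lies on line BT with BW:WT = 5:4 ⇒ W = (5/27, 5/27)
through A parallel to BD: direction (0, 1); meets WB at N = (1, 1)
N = W + t·(B−W) with t = -22/5

t = -22/5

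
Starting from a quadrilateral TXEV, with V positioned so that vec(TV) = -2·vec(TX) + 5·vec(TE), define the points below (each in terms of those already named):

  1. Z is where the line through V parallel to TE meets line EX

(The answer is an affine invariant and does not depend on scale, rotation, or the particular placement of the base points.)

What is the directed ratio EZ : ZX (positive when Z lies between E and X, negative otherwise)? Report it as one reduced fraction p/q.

Work in coordinates with T = (0, 0), X = (1, 0), E = (0, 1), V = (-2, 5).
1. Z is where the line through V parallel to TE meets line EX ⇒ Z = (-2, 3)
Z = E + t·(X−E) with t = -2, so EZ:ZX = t:(1−t) = -2:3

EZ:ZX = -2/3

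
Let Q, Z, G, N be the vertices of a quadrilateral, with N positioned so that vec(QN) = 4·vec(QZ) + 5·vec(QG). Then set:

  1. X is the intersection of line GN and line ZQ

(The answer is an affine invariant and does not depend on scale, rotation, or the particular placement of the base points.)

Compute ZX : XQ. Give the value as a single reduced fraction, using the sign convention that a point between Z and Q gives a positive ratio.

Work in coordinates with Q = (0, 0), Z = (1, 0), G = (0, 1), N = (4, 5).
1. X is the intersection of line GN and line ZQ ⇒ X = (-1, 0)
X = Z + t·(Q−Z) with t = 2, so ZX:XQ = t:(1−t) = 2:-1

ZX:XQ = -2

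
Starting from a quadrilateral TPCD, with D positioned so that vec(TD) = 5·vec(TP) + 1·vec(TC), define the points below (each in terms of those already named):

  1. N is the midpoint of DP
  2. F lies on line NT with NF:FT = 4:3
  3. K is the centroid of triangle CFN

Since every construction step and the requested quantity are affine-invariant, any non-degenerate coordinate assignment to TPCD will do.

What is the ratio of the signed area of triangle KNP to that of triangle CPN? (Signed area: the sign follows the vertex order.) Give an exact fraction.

Work in coordinates with T = (0, 0), P = (1, 0), C = (0, 1), D = (5, 1).
1. N is the midpoint of DP ⇒ N = (3, 1/2)
2. F lies on line NT with NF:FT = 4:3 ⇒ F = (9/7, 3/14)
3. K is the centroid of triangle CFN ⇒ K = (10/7, 4/7)
2·[KNP] = -13/14, 2·[CPN] = 5/2
[KNP]:[CPN] = -13/14:5/2 = -13/35

[KNP]:[CPN] = -13/35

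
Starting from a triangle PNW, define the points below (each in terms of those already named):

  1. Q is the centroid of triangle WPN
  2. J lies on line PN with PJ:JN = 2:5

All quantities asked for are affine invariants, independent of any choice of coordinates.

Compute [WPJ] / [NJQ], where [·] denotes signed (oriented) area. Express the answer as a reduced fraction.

[WPJ]:[NJQ] = -6/5

Choose coordinates P = (0, 0), N = (1, 0), W = (0, 1).
1. Q is the centroid of triangle WPN ⇒ Q = (1/3, 1/3)
2. J lies on line PN with PJ:JN = 2:5 ⇒ J = (2/7, 0)
2·[WPJ] = 2/7, 2·[NJQ] = -5/21
[WPJ]:[NJQ] = 2/7:-5/21 = -6/5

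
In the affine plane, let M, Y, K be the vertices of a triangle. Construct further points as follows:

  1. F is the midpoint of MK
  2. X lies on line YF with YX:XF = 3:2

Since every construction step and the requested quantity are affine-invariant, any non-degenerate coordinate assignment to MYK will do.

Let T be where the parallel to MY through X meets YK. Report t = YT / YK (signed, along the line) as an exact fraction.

Assign M = (0, 0), Y = (1, 0), K = (0, 1) — the answer is frame-independent, so this choice is without loss of generality.
1. F is the midpoint of MK ⇒ F = (0, 1/2)
2. X lies on line YF with YX:XF = 3:2 ⇒ X = (2/5, 3/10)
through X parallel to MY: direction (1, 0); meets YK at T = (7/10, 3/10)
T = Y + t·(K−Y) with t = 3/10

t = 3/10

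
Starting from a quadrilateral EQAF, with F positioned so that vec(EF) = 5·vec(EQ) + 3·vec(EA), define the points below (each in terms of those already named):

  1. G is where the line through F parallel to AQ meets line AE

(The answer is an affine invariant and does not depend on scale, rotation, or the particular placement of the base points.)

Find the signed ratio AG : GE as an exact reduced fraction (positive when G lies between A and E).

Set E = (0, 0), Q = (1, 0), A = (0, 1), F = (5, 3); any affine frame gives the same invariant.
1. G is where the line through F parallel to AQ meets line AE ⇒ G = (0, 8)
G = A + t·(E−A) with t = -7, so AG:GE = t:(1−t) = -7:8

AG:GE = -7/8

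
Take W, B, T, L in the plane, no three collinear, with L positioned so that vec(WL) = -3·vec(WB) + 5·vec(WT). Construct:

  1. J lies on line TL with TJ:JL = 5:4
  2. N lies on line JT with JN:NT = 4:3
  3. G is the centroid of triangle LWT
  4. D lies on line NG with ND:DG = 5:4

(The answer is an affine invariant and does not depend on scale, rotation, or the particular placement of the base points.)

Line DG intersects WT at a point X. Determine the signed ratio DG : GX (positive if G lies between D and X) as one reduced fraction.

Set W = (0, 0), B = (1, 0), T = (0, 1), L = (-3, 5); any affine frame gives the same invariant.
1. J lies on line TL with TJ:JL = 5:4 ⇒ J = (-5/3, 29/9)
2. N lies on line JT with JN:NT = 4:3 ⇒ N = (-5/7, 41/21)
3. G is the centroid of triangle LWT ⇒ G = (-1, 2)
4. D lies on line NG with ND:DG = 5:4 ⇒ D = (-55/63, 374/189)
line DG meets WT at X = (0, 11/6)
G = D + t·(X−D) with t = -8/55, so DG:GX = -8/55:63/55

DG:GX = -8/63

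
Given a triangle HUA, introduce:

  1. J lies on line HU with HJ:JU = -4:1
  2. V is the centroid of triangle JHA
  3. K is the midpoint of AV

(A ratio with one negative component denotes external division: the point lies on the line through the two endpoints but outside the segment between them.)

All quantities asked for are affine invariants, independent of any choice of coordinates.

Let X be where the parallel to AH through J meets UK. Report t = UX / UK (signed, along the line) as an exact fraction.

t = -3/7

Assign H = (0, 0), U = (1, 0), A = (0, 1) — the answer is frame-independent, so this choice is without loss of generality.
1. J lies on line HU with HJ:JU = -4:1 ⇒ J = (4/3, 0)
2. V is the centroid of triangle JHA ⇒ V = (4/9, 1/3)
3. K is the midpoint of AV ⇒ K = (2/9, 2/3)
through J parallel to AH: direction (0, -1); meets UK at X = (4/3, -2/7)
X = U + t·(K−U) with t = -3/7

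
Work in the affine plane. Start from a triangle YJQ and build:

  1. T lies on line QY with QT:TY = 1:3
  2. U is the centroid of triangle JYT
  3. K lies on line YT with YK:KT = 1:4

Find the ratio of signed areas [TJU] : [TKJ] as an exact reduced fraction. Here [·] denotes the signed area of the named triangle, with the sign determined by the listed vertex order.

[TJU]:[TKJ] = -5/12

Assign Y = (0, 0), J = (1, 0), Q = (0, 1) — the answer is frame-independent, so this choice is without loss of generality.
1. T lies on line QY with QT:TY = 1:3 ⇒ T = (0, 3/4)
2. U is the centroid of triangle JYT ⇒ U = (1/3, 1/4)
3. K lies on line YT with YK:KT = 1:4 ⇒ K = (0, 3/20)
2·[TJU] = -1/4, 2·[TKJ] = 3/5
[TJU]:[TKJ] = -1/4:3/5 = -5/12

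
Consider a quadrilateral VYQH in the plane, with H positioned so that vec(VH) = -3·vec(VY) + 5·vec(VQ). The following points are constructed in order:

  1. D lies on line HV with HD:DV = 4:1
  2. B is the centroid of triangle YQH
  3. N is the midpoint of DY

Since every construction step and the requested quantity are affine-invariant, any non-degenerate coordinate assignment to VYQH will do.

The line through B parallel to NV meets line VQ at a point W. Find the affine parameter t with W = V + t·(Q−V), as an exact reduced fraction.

t = 11/3

Work in coordinates with V = (0, 0), Y = (1, 0), Q = (0, 1), H = (-3, 5).
1. D lies on line HV with HD:DV = 4:1 ⇒ D = (-3/5, 1)
2. B is the centroid of triangle YQH ⇒ B = (-2/3, 2)
3. N is the midpoint of DY ⇒ N = (1/5, 1/2)
through B parallel to NV: direction (-1/5, -1/2); meets VQ at W = (0, 11/3)
W = V + t·(Q−V) with t = 11/3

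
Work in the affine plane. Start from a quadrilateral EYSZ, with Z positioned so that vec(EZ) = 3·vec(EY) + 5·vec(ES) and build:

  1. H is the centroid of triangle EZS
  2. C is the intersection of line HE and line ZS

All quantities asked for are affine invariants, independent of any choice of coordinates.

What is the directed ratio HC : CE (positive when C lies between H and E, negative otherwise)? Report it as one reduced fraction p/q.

Assign E = (0, 0), Y = (1, 0), S = (0, 1), Z = (3, 5) — the answer is frame-independent, so this choice is without loss of generality.
1. H is the centroid of triangle EZS ⇒ H = (1, 2)
2. C is the intersection of line HE and line ZS ⇒ C = (3/2, 3)
C = H + t·(E−H) with t = -1/2, so HC:CE = t:(1−t) = -1/2:3/2

HC:CE = -1/3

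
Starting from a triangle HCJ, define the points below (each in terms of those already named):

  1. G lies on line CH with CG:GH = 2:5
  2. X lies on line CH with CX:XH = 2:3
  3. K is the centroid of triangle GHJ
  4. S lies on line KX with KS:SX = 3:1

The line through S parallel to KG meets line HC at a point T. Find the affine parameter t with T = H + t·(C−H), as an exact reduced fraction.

Work in coordinates with H = (0, 0), C = (1, 0), J = (0, 1).
1. G lies on line CH with CG:GH = 2:5 ⇒ G = (5/7, 0)
2. X lies on line CH with CX:XH = 2:3 ⇒ X = (3/5, 0)
3. K is the centroid of triangle GHJ ⇒ K = (5/21, 1/3)
4. S lies on line KX with KS:SX = 3:1 ⇒ S = (107/210, 1/12)
through S parallel to KG: direction (10/21, -1/3); meets HC at T = (22/35, 0)
T = H + t·(C−H) with t = 22/35

t = 22/35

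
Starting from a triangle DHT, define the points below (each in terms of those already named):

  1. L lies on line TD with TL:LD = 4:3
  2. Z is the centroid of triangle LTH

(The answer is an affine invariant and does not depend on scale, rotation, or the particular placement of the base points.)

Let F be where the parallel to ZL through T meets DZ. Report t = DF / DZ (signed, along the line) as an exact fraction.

t = 7/3

Assign D = (0, 0), H = (1, 0), T = (0, 1) — the answer is frame-independent, so this choice is without loss of generality.
1. L lies on line TD with TL:LD = 4:3 ⇒ L = (0, 3/7)
2. Z is the centroid of triangle LTH ⇒ Z = (1/3, 10/21)
through T parallel to ZL: direction (-1/3, -1/21); meets DZ at F = (7/9, 10/9)
F = D + t·(Z−D) with t = 7/3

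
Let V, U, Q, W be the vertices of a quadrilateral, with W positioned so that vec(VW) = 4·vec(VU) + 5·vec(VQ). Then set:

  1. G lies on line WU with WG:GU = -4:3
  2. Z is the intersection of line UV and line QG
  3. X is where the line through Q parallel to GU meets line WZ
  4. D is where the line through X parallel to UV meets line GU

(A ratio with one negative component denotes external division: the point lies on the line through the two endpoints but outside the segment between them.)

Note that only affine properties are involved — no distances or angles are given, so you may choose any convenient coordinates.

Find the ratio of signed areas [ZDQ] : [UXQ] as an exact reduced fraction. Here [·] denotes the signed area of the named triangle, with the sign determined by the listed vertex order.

[ZDQ]:[UXQ] = -11/16

Choose coordinates V = (0, 0), U = (1, 0), Q = (0, 1), W = (4, 5).
1. G lies on line WU with WG:GU = -4:3 ⇒ G = (-8, -15)
2. Z is the intersection of line UV and line QG ⇒ Z = (-1/2, 0)
3. X is where the line through Q parallel to GU meets line WZ ⇒ X = (-4/5, -1/3)
4. D is where the line through X parallel to UV meets line GU ⇒ D = (4/5, -1/3)
2·[ZDQ] = 22/15, 2·[UXQ] = -32/15
[ZDQ]:[UXQ] = 22/15:-32/15 = -11/16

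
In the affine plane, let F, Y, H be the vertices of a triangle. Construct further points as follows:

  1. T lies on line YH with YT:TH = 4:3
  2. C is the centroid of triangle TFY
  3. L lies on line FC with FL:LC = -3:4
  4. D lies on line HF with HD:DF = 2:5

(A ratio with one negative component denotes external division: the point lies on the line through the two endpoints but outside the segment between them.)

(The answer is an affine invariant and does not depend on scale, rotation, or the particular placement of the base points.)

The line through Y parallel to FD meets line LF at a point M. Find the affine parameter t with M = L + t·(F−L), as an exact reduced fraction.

Set F = (0, 0), Y = (1, 0), H = (0, 1); any affine frame gives the same invariant.
1. T lies on line YH with YT:TH = 4:3 ⇒ T = (3/7, 4/7)
2. C is the centroid of triangle TFY ⇒ C = (10/21, 4/21)
3. L lies on line FC with FL:LC = -3:4 ⇒ L = (-10/7, -4/7)
4. D lies on line HF with HD:DF = 2:5 ⇒ D = (0, 5/7)
through Y parallel to FD: direction (0, 5/7); meets LF at M = (1, 2/5)
M = L + t·(F−L) with t = 17/10

t = 17/10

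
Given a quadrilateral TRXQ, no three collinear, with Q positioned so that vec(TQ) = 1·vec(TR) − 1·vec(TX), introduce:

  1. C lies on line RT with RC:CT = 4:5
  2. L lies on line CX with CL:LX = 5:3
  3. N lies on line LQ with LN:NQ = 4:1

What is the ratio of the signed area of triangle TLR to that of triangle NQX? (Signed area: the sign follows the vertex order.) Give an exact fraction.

Choose coordinates T = (0, 0), R = (1, 0), X = (0, 1), Q = (1, -1).
1. C lies on line RT with RC:CT = 4:5 ⇒ C = (5/9, 0)
2. L lies on line CX with CL:LX = 5:3 ⇒ L = (5/24, 5/8)
3. N lies on line LQ with LN:NQ = 4:1 ⇒ N = (101/120, -27/40)
2·[TLR] = -5/8, 2·[NQX] = -1/120
[TLR]:[NQX] = -5/8:-1/120 = 75

[TLR]:[NQX] = 75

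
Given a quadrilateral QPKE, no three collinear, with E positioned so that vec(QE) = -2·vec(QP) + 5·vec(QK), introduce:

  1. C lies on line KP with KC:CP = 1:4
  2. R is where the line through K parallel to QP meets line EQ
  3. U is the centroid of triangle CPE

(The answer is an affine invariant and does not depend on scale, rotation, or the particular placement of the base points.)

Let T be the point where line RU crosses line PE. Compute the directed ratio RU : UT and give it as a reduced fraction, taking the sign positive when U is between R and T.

RU:UT = 13/2

Assign Q = (0, 0), P = (1, 0), K = (0, 1), E = (-2, 5) — the answer is frame-independent, so this choice is without loss of generality.
1. C lies on line KP with KC:CP = 1:4 ⇒ C = (1/5, 4/5)
2. R is where the line through K parallel to QP meets line EQ ⇒ R = (-2/5, 1)
3. U is the centroid of triangle CPE ⇒ U = (-4/15, 29/15)
line RU meets PE at T = (-16/65, 27/13)
U = R + t·(T−R) with t = 13/15, so RU:UT = 13/15:2/15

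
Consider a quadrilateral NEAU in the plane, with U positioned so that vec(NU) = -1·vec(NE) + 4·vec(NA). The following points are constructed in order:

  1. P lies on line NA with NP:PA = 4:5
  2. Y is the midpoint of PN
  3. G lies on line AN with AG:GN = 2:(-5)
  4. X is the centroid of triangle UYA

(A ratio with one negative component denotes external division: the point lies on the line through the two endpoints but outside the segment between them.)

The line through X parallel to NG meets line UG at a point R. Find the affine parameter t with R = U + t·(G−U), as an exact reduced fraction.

Set N = (0, 0), E = (1, 0), A = (0, 1), U = (-1, 4); any affine frame gives the same invariant.
1. P lies on line NA with NP:PA = 4:5 ⇒ P = (0, 4/9)
2. Y is the midpoint of PN ⇒ Y = (0, 2/9)
3. G lies on line AN with AG:GN = 2:(-5) ⇒ G = (0, 5/3)
4. X is the centroid of triangle UYA ⇒ X = (-1/3, 47/27)
through X parallel to NG: direction (0, 5/3); meets UG at R = (-1/3, 22/9)
R = U + t·(G−U) with t = 2/3

t = 2/3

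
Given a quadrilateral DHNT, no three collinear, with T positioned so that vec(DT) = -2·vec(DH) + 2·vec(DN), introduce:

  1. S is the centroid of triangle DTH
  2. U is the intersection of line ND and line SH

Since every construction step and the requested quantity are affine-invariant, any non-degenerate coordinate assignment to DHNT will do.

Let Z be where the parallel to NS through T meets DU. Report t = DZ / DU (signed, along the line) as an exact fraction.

Assign D = (0, 0), H = (1, 0), N = (0, 1), T = (-2, 2) — the answer is frame-independent, so this choice is without loss of generality.
1. S is the centroid of triangle DTH ⇒ S = (-1/3, 2/3)
2. U is the intersection of line ND and line SH ⇒ U = (0, 1/2)
through T parallel to NS: direction (-1/3, -1/3); meets DU at Z = (0, 4)
Z = D + t·(U−D) with t = 8

t = 8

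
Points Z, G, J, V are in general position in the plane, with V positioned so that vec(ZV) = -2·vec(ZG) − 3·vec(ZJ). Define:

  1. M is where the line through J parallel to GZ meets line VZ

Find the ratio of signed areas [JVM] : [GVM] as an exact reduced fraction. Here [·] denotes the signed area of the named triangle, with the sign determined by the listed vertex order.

[JVM]:[GVM] = -2/3

Choose coordinates Z = (0, 0), G = (1, 0), J = (0, 1), V = (-2, -3).
1. M is where the line through J parallel to GZ meets line VZ ⇒ M = (2/3, 1)
2·[JVM] = 8/3, 2·[GVM] = -4
[JVM]:[GVM] = 8/3:-4 = -2/3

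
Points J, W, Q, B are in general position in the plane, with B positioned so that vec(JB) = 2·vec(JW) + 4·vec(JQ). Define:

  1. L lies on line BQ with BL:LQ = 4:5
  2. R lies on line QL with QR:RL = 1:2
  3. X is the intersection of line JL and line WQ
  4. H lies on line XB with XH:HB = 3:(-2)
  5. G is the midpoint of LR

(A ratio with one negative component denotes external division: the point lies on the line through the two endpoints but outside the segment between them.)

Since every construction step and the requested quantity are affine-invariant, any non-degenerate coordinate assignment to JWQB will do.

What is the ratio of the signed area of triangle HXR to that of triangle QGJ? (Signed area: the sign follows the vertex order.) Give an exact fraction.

[HXR]:[QGJ] = 165/34

Set J = (0, 0), W = (1, 0), Q = (0, 1), B = (2, 4); any affine frame gives the same invariant.
1. L lies on line BQ with BL:LQ = 4:5 ⇒ L = (10/9, 8/3)
2. R lies on line QL with QR:RL = 1:2 ⇒ R = (10/27, 14/9)
3. X is the intersection of line JL and line WQ ⇒ X = (5/17, 12/17)
4. H lies on line XB with XH:HB = 3:(-2) ⇒ H = (92/17, 180/17)
5. G is the midpoint of LR ⇒ G = (20/27, 19/9)
2·[HXR] = -550/153, 2·[QGJ] = -20/27
[HXR]:[QGJ] = -550/153:-20/27 = 165/34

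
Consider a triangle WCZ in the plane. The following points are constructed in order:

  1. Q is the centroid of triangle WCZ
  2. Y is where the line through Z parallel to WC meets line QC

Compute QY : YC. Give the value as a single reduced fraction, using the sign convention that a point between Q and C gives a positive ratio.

QY:YC = -2/3

Work in coordinates with W = (0, 0), C = (1, 0), Z = (0, 1).
1. Q is the centroid of triangle WCZ ⇒ Q = (1/3, 1/3)
2. Y is where the line through Z parallel to WC meets line QC ⇒ Y = (-1, 1)
Y = Q + t·(C−Q) with t = -2, so QY:YC = t:(1−t) = -2:3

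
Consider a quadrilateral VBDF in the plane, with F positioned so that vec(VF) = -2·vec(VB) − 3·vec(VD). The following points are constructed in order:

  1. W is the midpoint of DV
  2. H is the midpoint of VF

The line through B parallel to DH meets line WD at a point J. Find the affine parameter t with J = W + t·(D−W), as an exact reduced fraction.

Work in coordinates with V = (0, 0), B = (1, 0), D = (0, 1), F = (-2, -3).
1. W is the midpoint of DV ⇒ W = (0, 1/2)
2. H is the midpoint of VF ⇒ H = (-1, -3/2)
through B parallel to DH: direction (-1, -5/2); meets WD at J = (0, -5/2)
J = W + t·(D−W) with t = -6

t = -6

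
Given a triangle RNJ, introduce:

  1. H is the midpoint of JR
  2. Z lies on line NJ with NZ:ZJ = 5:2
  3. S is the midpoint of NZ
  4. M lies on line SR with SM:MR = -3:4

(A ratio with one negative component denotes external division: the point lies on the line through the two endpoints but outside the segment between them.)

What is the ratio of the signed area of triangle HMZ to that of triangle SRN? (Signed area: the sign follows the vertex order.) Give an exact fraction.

Assign R = (0, 0), N = (1, 0), J = (0, 1) — the answer is frame-independent, so this choice is without loss of generality.
1. H is the midpoint of JR ⇒ H = (0, 1/2)
2. Z lies on line NJ with NZ:ZJ = 5:2 ⇒ Z = (2/7, 5/7)
3. S is the midpoint of NZ ⇒ S = (9/14, 5/14)
4. M lies on line SR with SM:MR = -3:4 ⇒ M = (18/7, 10/7)
2·[HMZ] = 2/7, 2·[SRN] = 5/14
[HMZ]:[SRN] = 2/7:5/14 = 4/5

[HMZ]:[SRN] = 4/5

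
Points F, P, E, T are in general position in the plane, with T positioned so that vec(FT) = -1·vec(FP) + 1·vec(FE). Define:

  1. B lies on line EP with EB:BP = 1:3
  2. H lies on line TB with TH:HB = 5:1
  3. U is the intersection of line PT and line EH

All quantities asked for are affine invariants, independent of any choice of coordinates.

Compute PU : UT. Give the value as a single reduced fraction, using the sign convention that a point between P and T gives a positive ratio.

PU:UT = 4/5

Work in coordinates with F = (0, 0), P = (1, 0), E = (0, 1), T = (-1, 1).
1. B lies on line EP with EB:BP = 1:3 ⇒ B = (1/4, 3/4)
2. H lies on line TB with TH:HB = 5:1 ⇒ H = (1/24, 19/24)
3. U is the intersection of line PT and line EH ⇒ U = (1/9, 4/9)
U = P + t·(T−P) with t = 4/9, so PU:UT = t:(1−t) = 4/9:5/9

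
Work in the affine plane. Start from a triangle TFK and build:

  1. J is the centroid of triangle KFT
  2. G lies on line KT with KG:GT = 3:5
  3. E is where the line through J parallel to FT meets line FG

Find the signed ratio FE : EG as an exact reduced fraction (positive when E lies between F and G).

FE:EG = 8/7

Work in coordinates with T = (0, 0), F = (1, 0), K = (0, 1).
1. J is the centroid of triangle KFT ⇒ J = (1/3, 1/3)
2. G lies on line KT with KG:GT = 3:5 ⇒ G = (0, 5/8)
3. E is where the line through J parallel to FT meets line FG ⇒ E = (7/15, 1/3)
E = F + t·(G−F) with t = 8/15, so FE:EG = t:(1−t) = 8/15:7/15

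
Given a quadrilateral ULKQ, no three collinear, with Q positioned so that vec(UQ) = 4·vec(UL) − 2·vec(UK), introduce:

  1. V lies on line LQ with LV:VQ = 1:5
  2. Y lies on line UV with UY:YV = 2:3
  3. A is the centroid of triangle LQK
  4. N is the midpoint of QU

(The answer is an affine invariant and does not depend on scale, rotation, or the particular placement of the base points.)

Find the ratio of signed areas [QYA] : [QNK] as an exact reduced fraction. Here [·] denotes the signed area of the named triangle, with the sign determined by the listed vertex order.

Work in coordinates with U = (0, 0), L = (1, 0), K = (0, 1), Q = (4, -2).
1. V lies on line LQ with LV:VQ = 1:5 ⇒ V = (3/2, -1/3)
2. Y lies on line UV with UY:YV = 2:3 ⇒ Y = (3/5, -2/15)
3. A is the centroid of triangle LQK ⇒ A = (5/3, -1/3)
4. N is the midpoint of QU ⇒ N = (2, -1)
2·[QYA] = -59/45, 2·[QNK] = -2
[QYA]:[QNK] = -59/45:-2 = 59/90

[QYA]:[QNK] = 59/90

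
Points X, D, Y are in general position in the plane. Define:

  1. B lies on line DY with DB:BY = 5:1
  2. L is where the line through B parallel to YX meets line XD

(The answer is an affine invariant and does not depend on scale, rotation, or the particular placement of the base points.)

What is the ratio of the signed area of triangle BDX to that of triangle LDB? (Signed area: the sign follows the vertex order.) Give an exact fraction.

Choose coordinates X = (0, 0), D = (1, 0), Y = (0, 1).
1. B lies on line DY with DB:BY = 5:1 ⇒ B = (1/6, 5/6)
2. L is where the line through B parallel to YX meets line XD ⇒ L = (1/6, 0)
2·[BDX] = -5/6, 2·[LDB] = 25/36
[BDX]:[LDB] = -5/6:25/36 = -6/5

[BDX]:[LDB] = -6/5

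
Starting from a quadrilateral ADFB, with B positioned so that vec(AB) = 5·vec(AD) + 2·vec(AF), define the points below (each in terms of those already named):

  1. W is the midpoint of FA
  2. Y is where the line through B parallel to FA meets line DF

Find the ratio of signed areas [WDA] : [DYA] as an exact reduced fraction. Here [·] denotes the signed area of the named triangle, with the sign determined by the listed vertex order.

[WDA]:[DYA] = 1/8

Assign A = (0, 0), D = (1, 0), F = (0, 1), B = (5, 2) — the answer is frame-independent, so this choice is without loss of generality.
1. W is the midpoint of FA ⇒ W = (0, 1/2)
2. Y is where the line through B parallel to FA meets line DF ⇒ Y = (5, -4)
2·[WDA] = -1/2, 2·[DYA] = -4
[WDA]:[DYA] = -1/2:-4 = 1/8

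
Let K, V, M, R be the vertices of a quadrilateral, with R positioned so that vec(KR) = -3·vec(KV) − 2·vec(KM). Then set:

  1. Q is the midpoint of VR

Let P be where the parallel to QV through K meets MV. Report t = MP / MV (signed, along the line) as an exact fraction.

Work in coordinates with K = (0, 0), V = (1, 0), M = (0, 1), R = (-3, -2).
1. Q is the midpoint of VR ⇒ Q = (-1, -1)
through K parallel to QV: direction (2, 1); meets MV at P = (2/3, 1/3)
P = M + t·(V−M) with t = 2/3

t = 2/3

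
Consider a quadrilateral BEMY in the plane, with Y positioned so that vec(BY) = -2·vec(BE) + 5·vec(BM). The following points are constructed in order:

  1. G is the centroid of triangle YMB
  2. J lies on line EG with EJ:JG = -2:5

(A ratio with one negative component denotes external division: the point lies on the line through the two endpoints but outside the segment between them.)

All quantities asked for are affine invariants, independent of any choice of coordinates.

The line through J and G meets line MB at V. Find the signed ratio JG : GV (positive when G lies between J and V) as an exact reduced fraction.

JG:GV = -25/6

Set B = (0, 0), E = (1, 0), M = (0, 1), Y = (-2, 5); any affine frame gives the same invariant.
1. G is the centroid of triangle YMB ⇒ G = (-2/3, 2)
2. J lies on line EG with EJ:JG = -2:5 ⇒ J = (19/9, -4/3)
line JG meets MB at V = (0, 6/5)
G = J + t·(V−J) with t = 25/19, so JG:GV = 25/19:-6/19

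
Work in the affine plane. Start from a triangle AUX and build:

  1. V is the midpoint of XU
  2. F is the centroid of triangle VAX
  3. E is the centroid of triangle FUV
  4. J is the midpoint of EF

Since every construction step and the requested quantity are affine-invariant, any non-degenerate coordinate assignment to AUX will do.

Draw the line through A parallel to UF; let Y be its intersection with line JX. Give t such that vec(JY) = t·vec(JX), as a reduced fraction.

Choose coordinates A = (0, 0), U = (1, 0), X = (0, 1).
1. V is the midpoint of XU ⇒ V = (1/2, 1/2)
2. F is the centroid of triangle VAX ⇒ F = (1/6, 1/2)
3. E is the centroid of triangle FUV ⇒ E = (5/9, 1/3)
4. J is the midpoint of EF ⇒ J = (13/36, 5/12)
through A parallel to UF: direction (-5/6, 1/2); meets JX at Y = (65/66, -13/22)
Y = J + t·(X−J) with t = -19/11

t = -19/11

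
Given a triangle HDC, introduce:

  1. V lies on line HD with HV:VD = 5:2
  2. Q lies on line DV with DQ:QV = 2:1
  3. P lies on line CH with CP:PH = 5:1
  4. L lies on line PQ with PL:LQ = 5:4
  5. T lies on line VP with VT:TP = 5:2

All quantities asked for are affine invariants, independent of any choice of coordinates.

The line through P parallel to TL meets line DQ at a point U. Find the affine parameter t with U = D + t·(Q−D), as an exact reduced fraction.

t = 8/17

Work in coordinates with H = (0, 0), D = (1, 0), C = (0, 1).
1. V lies on line HD with HV:VD = 5:2 ⇒ V = (5/7, 0)
2. Q lies on line DV with DQ:QV = 2:1 ⇒ Q = (17/21, 0)
3. P lies on line CH with CP:PH = 5:1 ⇒ P = (0, 1/6)
4. L lies on line PQ with PL:LQ = 5:4 ⇒ L = (85/189, 2/27)
5. T lies on line VP with VT:TP = 5:2 ⇒ T = (10/49, 5/42)
through P parallel to TL: direction (325/1323, -17/378); meets DQ at U = (325/357, 0)
U = D + t·(Q−D) with t = 8/17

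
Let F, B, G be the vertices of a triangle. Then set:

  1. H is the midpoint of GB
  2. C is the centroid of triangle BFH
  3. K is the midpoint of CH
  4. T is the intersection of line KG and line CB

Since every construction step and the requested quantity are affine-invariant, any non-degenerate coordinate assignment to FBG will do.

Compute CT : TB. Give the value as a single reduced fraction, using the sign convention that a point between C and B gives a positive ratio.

CT:TB = 1/2

Set F = (0, 0), B = (1, 0), G = (0, 1); any affine frame gives the same invariant.
1. H is the midpoint of GB ⇒ H = (1/2, 1/2)
2. C is the centroid of triangle BFH ⇒ C = (1/2, 1/6)
3. K is the midpoint of CH ⇒ K = (1/2, 1/3)
4. T is the intersection of line KG and line CB ⇒ T = (2/3, 1/9)
T = C + t·(B−C) with t = 1/3, so CT:TB = t:(1−t) = 1/3:2/3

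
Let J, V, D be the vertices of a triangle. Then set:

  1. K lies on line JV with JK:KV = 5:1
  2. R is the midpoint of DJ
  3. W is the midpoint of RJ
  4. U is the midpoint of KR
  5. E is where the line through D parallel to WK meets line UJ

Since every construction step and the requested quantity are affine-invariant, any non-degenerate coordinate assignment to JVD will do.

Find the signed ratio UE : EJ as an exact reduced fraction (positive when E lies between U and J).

UE:EJ = -5/8

Choose coordinates J = (0, 0), V = (1, 0), D = (0, 1).
1. K lies on line JV with JK:KV = 5:1 ⇒ K = (5/6, 0)
2. R is the midpoint of DJ ⇒ R = (0, 1/2)
3. W is the midpoint of RJ ⇒ W = (0, 1/4)
4. U is the midpoint of KR ⇒ U = (5/12, 1/4)
5. E is where the line through D parallel to WK meets line UJ ⇒ E = (10/9, 2/3)
E = U + t·(J−U) with t = -5/3, so UE:EJ = t:(1−t) = -5/3:8/3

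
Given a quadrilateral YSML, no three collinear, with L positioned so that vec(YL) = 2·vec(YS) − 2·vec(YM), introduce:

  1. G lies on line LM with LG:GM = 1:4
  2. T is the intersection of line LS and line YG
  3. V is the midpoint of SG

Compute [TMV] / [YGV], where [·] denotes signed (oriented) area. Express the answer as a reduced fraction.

Choose coordinates Y = (0, 0), S = (1, 0), M = (0, 1), L = (2, -2).
1. G lies on line LM with LG:GM = 1:4 ⇒ G = (8/5, -7/5)
2. T is the intersection of line LS and line YG ⇒ T = (16/9, -14/9)
3. V is the midpoint of SG ⇒ V = (13/10, -7/10)
2·[TMV] = -3/10, 2·[YGV] = 7/10
[TMV]:[YGV] = -3/10:7/10 = -3/7

[TMV]:[YGV] = -3/7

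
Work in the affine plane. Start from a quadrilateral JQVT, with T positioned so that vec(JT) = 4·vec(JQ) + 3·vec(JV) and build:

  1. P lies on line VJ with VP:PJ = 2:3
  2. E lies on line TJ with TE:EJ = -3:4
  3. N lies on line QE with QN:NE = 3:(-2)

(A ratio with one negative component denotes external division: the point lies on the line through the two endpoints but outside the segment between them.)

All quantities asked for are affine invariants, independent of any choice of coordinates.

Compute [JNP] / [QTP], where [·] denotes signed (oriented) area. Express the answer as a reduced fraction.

Assign J = (0, 0), Q = (1, 0), V = (0, 1), T = (4, 3) — the answer is frame-independent, so this choice is without loss of generality.
1. P lies on line VJ with VP:PJ = 2:3 ⇒ P = (0, 3/5)
2. E lies on line TJ with TE:EJ = -3:4 ⇒ E = (16, 12)
3. N lies on line QE with QN:NE = 3:(-2) ⇒ N = (46, 36)
2·[JNP] = 138/5, 2·[QTP] = 24/5
[JNP]:[QTP] = 138/5:24/5 = 23/4

[JNP]:[QTP] = 23/4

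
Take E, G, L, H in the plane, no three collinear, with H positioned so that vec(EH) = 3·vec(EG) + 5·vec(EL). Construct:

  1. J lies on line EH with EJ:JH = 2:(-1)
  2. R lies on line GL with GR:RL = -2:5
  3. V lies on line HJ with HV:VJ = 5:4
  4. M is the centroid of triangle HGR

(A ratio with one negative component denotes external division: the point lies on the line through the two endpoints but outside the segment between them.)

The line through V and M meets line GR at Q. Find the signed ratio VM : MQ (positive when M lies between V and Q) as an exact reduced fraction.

Work in coordinates with E = (0, 0), G = (1, 0), L = (0, 1), H = (3, 5).
1. J lies on line EH with EJ:JH = 2:(-1) ⇒ J = (6, 10)
2. R lies on line GL with GR:RL = -2:5 ⇒ R = (5/3, -2/3)
3. V lies on line HJ with HV:VJ = 5:4 ⇒ V = (14/3, 70/9)
4. M is the centroid of triangle HGR ⇒ M = (17/9, 13/9)
line VM meets GR at Q = (869/738, -131/738)
M = V + t·(Q−V) with t = 82/103, so VM:MQ = 82/103:21/103

VM:MQ = 82/21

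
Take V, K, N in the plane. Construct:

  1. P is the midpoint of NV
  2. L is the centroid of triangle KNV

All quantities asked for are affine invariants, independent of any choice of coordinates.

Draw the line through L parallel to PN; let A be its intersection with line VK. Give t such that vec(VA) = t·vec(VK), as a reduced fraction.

t = 1/3

Choose coordinates V = (0, 0), K = (1, 0), N = (0, 1).
1. P is the midpoint of NV ⇒ P = (0, 1/2)
2. L is the centroid of triangle KNV ⇒ L = (1/3, 1/3)
through L parallel to PN: direction (0, 1/2); meets VK at A = (1/3, 0)
A = V + t·(K−V) with t = 1/3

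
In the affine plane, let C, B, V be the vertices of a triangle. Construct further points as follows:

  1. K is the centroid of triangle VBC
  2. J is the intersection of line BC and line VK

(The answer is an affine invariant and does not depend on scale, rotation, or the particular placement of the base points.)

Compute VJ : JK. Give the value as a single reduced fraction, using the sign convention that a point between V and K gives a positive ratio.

Choose coordinates C = (0, 0), B = (1, 0), V = (0, 1).
1. K is the centroid of triangle VBC ⇒ K = (1/3, 1/3)
2. J is the intersection of line BC and line VK ⇒ J = (1/2, 0)
J = V + t·(K−V) with t = 3/2, so VJ:JK = t:(1−t) = 3/2:-1/2

VJ:JK = -3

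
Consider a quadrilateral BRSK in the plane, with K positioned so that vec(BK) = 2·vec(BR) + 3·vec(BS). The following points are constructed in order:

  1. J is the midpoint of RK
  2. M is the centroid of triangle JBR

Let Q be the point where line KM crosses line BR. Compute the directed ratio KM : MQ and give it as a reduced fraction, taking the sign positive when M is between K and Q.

KM:MQ = 5

Work in coordinates with B = (0, 0), R = (1, 0), S = (0, 1), K = (2, 3).
1. J is the midpoint of RK ⇒ J = (3/2, 3/2)
2. M is the centroid of triangle JBR ⇒ M = (5/6, 1/2)
line KM meets BR at Q = (3/5, 0)
M = K + t·(Q−K) with t = 5/6, so KM:MQ = 5/6:1/6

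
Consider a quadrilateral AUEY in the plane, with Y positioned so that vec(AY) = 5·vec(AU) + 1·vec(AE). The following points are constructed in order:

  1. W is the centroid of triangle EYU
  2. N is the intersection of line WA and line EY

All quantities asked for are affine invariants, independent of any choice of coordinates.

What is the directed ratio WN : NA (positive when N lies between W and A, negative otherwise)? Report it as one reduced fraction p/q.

WN:NA = -1/3

Assign A = (0, 0), U = (1, 0), E = (0, 1), Y = (5, 1) — the answer is frame-independent, so this choice is without loss of generality.
1. W is the centroid of triangle EYU ⇒ W = (2, 2/3)
2. N is the intersection of line WA and line EY ⇒ N = (3, 1)
N = W + t·(A−W) with t = -1/2, so WN:NA = t:(1−t) = -1/2:3/2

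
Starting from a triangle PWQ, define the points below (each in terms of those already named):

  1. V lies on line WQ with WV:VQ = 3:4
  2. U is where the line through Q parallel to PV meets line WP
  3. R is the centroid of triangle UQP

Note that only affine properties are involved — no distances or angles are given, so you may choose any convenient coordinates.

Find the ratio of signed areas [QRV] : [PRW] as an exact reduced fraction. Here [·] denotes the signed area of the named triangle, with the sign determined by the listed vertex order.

[QRV]:[PRW] = -40/21

Assign P = (0, 0), W = (1, 0), Q = (0, 1) — the answer is frame-independent, so this choice is without loss of generality.
1. V lies on line WQ with WV:VQ = 3:4 ⇒ V = (4/7, 3/7)
2. U is where the line through Q parallel to PV meets line WP ⇒ U = (-4/3, 0)
3. R is the centroid of triangle UQP ⇒ R = (-4/9, 1/3)
2·[QRV] = 40/63, 2·[PRW] = -1/3
[QRV]:[PRW] = 40/63:-1/3 = -40/21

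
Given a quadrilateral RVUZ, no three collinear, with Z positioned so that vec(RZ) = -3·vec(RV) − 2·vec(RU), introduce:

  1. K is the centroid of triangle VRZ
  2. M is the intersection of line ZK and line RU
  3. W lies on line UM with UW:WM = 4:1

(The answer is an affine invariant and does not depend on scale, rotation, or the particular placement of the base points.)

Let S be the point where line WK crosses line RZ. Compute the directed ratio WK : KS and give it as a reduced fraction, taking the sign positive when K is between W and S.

WK:KS = -61/70

Assign R = (0, 0), V = (1, 0), U = (0, 1), Z = (-3, -2) — the answer is frame-independent, so this choice is without loss of generality.
1. K is the centroid of triangle VRZ ⇒ K = (-2/3, -2/3)
2. M is the intersection of line ZK and line RU ⇒ M = (0, -2/7)
3. W lies on line UM with UW:WM = 4:1 ⇒ W = (0, -1/35)
line WK meets RZ at S = (6/61, 4/61)
K = W + t·(S−W) with t = -61/9, so WK:KS = -61/9:70/9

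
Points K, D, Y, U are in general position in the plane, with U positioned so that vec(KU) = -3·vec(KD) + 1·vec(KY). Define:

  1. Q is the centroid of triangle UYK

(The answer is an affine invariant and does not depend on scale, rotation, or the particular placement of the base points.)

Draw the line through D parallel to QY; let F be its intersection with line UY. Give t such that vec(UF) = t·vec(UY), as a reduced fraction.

Choose coordinates K = (0, 0), D = (1, 0), Y = (0, 1), U = (-3, 1).
1. Q is the centroid of triangle UYK ⇒ Q = (-1, 2/3)
through D parallel to QY: direction (1, 1/3); meets UY at F = (4, 1)
F = U + t·(Y−U) with t = 7/3

t = 7/3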